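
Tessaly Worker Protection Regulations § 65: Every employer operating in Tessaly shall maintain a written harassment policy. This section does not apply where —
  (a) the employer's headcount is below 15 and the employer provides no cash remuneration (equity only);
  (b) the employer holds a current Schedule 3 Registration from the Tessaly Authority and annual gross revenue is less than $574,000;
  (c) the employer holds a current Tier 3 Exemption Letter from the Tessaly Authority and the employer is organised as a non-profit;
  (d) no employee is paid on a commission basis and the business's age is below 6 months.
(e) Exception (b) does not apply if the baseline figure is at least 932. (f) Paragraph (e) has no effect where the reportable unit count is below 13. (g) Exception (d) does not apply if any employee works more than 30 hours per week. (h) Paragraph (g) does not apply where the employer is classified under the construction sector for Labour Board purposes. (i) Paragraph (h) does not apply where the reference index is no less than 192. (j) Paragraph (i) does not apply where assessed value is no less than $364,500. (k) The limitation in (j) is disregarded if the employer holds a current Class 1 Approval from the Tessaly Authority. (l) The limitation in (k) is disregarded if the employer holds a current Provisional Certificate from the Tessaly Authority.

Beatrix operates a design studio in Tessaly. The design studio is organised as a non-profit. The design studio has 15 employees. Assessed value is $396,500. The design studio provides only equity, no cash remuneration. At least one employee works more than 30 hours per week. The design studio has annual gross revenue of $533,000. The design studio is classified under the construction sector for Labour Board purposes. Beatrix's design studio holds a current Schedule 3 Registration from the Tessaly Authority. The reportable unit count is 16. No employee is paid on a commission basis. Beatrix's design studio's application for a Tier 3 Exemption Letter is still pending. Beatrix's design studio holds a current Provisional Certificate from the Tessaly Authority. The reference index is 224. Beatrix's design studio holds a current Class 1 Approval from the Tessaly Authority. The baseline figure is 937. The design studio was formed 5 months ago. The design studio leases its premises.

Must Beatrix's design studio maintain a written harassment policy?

No — exception (d) applies; Beatrix's design studio is not required to maintain a written harassment policy.

Exception (a) fails — the employer's headcount is 15, not below 15.
Exception (b): a current Schedule 3 Registration is held; annual gross revenue is $533,000, less than the $574,000 limit — every condition holds. But applying paragraphs (e)–(f): (e) is engaged — the baseline figure is 937, meeting the 932 threshold. (f) is not engaged (the reportable unit count is 16, not below 13), so (e) stands. (b) is therefore removed.
Exception (c) does not apply: no current Tier 3 Exemption Letter is held.
Exception (d) is satisfied on its face — no employee is paid on commission; the business's age is 5 months, below the 6 months limit. Under paragraphs (g)–(l): (g) would limit (d) — at least one employee exceeds 30 hours/week — but (h) sets (g) aside: (h) operates against (g): the design studio is classified under the construction sector. (i) is triggered (the reference index is 224, meeting the 192 threshold), but is displaced by (j): (j) is triggered — assessed value is $396,500, meeting the $364,500 threshold. (k) would limit (j) — a current Class 1 Approval is held — but (l) sets (k) aside: (l) operates against (k): a current Provisional Certificate is held. (d) remains available.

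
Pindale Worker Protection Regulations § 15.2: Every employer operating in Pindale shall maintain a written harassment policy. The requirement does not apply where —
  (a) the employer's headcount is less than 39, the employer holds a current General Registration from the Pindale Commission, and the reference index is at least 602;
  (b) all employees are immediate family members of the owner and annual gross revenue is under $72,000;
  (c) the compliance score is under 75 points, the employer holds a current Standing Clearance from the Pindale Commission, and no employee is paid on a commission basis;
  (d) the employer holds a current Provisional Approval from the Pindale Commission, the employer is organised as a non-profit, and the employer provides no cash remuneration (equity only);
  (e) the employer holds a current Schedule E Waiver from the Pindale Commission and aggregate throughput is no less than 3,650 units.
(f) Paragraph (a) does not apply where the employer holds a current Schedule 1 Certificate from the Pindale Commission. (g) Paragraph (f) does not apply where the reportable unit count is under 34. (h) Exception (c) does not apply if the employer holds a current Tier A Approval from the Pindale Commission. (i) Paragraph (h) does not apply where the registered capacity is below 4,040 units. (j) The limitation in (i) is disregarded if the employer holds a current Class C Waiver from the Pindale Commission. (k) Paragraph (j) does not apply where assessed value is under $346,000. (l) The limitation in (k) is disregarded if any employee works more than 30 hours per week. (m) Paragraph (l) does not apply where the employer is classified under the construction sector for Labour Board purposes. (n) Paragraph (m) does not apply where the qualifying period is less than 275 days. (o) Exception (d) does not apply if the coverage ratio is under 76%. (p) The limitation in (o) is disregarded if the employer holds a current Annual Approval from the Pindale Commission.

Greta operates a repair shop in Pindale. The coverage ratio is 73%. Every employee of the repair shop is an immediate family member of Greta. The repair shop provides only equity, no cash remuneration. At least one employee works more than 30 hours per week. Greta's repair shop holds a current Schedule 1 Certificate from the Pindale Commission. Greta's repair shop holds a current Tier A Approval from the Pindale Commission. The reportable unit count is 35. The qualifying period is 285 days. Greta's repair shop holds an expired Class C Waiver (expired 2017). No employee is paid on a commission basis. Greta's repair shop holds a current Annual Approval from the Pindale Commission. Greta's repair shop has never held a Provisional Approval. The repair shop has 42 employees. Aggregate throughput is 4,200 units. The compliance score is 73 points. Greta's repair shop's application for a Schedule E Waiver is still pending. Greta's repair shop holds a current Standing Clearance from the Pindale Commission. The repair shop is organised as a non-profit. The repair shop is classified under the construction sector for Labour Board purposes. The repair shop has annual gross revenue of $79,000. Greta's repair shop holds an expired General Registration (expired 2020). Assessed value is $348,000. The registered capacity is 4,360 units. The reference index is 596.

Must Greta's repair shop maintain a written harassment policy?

Exception (a) does not apply: the employer's headcount is 42, not less than 39.
Exception (b) fails — annual gross revenue is $79,000, not under $72,000.
Exception (c)'s conditions are all satisfied: the compliance score is 73 points, under the 75 points limit; a current Standing Clearance is held; no employee is paid on commission. But: (h) operates against (c): a current Tier A Approval is held. (i), which would lift (h), is inapplicable — the registered capacity is 4,360 units, not below 4,040 units. (c) is therefore removed.
Exception (d) fails — there is no Provisional Approval in force.
Exception (e) does not apply: the Schedule E Waiver is not current.
No exception is made out. Greta's repair shop falls within the general rule.

Yes — Greta's repair shop must maintain a written harassment policy.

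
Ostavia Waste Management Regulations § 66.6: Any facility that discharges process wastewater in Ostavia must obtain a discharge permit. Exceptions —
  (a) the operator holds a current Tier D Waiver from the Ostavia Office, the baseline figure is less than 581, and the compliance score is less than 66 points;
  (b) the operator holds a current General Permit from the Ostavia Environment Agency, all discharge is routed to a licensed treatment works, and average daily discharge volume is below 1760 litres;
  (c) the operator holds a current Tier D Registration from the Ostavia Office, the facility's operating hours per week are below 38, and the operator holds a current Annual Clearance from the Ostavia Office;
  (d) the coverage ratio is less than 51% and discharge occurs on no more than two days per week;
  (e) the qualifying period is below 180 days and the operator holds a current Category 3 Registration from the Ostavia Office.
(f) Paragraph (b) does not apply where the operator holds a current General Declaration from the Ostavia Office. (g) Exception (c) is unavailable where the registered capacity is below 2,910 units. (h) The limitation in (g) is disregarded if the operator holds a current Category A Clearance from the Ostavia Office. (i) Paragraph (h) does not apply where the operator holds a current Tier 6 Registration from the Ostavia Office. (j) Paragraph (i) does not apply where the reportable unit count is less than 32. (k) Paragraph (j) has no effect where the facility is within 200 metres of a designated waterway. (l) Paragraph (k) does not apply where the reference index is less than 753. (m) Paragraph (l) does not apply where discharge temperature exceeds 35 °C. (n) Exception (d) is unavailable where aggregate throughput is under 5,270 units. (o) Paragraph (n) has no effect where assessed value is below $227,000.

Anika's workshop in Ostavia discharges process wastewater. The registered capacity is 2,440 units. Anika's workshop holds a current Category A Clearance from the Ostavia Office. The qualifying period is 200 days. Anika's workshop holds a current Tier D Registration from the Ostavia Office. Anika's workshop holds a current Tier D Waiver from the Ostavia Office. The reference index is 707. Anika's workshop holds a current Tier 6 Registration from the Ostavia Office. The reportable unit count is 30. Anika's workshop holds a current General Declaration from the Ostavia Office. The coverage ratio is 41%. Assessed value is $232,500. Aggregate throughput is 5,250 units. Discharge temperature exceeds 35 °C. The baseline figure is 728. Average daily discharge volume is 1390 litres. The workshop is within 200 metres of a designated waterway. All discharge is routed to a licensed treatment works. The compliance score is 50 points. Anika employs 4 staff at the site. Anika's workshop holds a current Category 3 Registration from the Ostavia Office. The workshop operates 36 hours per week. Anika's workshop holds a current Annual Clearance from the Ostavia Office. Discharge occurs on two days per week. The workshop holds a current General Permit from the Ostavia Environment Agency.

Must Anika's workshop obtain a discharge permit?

Exception (a) requires that the baseline figure is less than 581; but the baseline figure is 728, not less than 581, so (a) is unavailable.
Exception (b): a current General Permit is held; discharge is routed to a licensed treatment works; average daily discharge volume is 1390 litres, below the 1760 litres limit — every condition holds. But: (f) operates against (b): a current General Declaration is held. Exception (b) does not apply.
Exception (c): a current Tier D Registration is held; the facility's operating hours per week are 36, below the 38 limit; a current Annual Clearance is held — every condition holds. Turning to paragraphs (g)–(m): (g) operates against (c): the registered capacity is 2,440 units, below the 2,910 units limit. (h) would limit (g) — a current Category A Clearance is held — but (i) sets (h) aside: (i) operates — a current Tier 6 Registration is held. (j) would limit (i) — the reportable unit count is 30, less than the 32 limit — but (k) sets (j) aside: (k) is triggered — the workshop is within 200 m of a designated waterway. (l) applies (the reference index is 707, less than the 753 limit), but yields to (m): (m) is engaged — discharge temperature exceeds 35 °C. So (c) is unavailable.
Exception (d)'s conditions are all satisfied: the coverage ratio is 41%, less than the 51% limit; discharge occurs on no more than two days per week. However, paragraphs (n)–(o) must be considered: (n) operates against (d): aggregate throughput is 5,250 units, under the 5,270 units limit. (o) is not triggered (assessed value is $232,500, not below $227,000), so (n) stands. Exception (d) does not apply.
Exception (e) fails — the qualifying period is 200 days, not below 180 days.
Every exception is unavailable, so the rule governs.

Yes — Anika's workshop must obtain a discharge permit.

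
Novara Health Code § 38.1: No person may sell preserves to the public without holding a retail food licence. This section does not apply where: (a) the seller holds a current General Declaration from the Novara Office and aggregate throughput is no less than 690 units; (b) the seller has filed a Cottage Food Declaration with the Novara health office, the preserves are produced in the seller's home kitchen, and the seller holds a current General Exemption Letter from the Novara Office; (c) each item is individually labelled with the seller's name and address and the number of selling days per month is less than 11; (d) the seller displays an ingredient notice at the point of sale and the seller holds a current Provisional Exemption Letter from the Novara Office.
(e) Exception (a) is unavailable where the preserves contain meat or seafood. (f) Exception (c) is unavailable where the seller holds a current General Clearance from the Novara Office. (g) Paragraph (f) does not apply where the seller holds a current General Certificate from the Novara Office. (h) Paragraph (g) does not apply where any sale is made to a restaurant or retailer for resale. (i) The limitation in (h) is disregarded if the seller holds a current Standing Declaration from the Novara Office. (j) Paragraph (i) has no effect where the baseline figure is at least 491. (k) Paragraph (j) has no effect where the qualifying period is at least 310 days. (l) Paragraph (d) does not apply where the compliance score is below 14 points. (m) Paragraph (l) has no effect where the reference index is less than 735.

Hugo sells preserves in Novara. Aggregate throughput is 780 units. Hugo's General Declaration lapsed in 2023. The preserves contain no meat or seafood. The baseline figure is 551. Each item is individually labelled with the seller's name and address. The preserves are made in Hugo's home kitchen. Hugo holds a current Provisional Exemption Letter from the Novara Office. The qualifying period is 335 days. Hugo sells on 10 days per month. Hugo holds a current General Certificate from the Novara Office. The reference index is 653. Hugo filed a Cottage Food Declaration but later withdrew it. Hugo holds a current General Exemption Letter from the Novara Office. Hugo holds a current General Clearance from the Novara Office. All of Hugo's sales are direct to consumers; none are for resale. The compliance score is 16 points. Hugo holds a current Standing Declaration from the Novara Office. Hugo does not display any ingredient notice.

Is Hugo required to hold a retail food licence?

Exception (a) requires that the seller holds a current General Declaration from the Novara Office; but the General Declaration is not current, so (a) is unavailable.
Exception (b) fails — the Cottage Food Declaration was withdrawn.
Exception (c)'s conditions are all satisfied: items are individually labelled; the number of selling days per month is 10, less than the 11 limit. Applying paragraphs (f)–(k): (f) would limit (c) — a current General Clearance is held — but (g) sets (f) aside: (g) is triggered — a current General Certificate is held. (h), which would lift (g), is inapplicable — no sales are for resale. So (c) applies.
Exception (d) fails — no ingredient notice is displayed.

No — exception (c) applies; Hugo is not required to hold a retail food licence.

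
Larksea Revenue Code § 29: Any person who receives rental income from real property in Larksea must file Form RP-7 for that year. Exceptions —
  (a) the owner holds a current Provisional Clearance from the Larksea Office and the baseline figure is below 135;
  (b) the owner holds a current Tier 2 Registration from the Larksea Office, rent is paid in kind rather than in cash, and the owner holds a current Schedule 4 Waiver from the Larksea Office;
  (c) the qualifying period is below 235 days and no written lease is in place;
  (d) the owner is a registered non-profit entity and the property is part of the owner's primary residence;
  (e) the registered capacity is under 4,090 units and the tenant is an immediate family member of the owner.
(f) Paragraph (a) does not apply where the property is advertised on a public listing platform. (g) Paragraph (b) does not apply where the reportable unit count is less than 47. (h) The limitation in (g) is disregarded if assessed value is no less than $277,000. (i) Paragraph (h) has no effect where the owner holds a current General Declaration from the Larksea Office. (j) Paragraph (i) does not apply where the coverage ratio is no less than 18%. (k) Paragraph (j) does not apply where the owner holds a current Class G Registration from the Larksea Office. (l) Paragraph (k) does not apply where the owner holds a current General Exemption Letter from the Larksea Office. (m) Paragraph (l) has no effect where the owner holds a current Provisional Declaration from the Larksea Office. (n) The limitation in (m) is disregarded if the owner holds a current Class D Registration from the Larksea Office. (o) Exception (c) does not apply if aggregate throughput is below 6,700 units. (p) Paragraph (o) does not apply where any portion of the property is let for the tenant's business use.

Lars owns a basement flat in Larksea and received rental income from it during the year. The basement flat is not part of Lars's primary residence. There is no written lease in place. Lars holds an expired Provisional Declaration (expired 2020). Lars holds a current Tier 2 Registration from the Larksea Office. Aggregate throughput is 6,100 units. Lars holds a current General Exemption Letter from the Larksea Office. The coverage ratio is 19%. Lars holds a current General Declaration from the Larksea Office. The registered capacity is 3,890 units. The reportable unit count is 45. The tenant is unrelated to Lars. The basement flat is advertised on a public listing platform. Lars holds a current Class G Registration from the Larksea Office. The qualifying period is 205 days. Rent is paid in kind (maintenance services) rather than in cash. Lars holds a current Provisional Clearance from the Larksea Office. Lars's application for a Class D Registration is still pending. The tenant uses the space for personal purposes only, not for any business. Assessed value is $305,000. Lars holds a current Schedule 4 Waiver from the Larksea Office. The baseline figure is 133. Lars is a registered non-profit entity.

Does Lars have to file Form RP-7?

No — exception (b) applies; Lars is not required to file Form RP-7.

Exception (a): a current Provisional Clearance is held; the baseline figure is 133, below the 135 limit — every condition holds. But applying paragraph (f): (f) operates against (a): the property is publicly advertised. (a) is therefore removed.
Exception (b)'s conditions are all satisfied: a current Tier 2 Registration is held; rent is paid in kind; a current Schedule 4 Waiver is held. Considering the limiting provisions: (g) is triggered (the reportable unit count is 45, less than the 47 limit), but is displaced by (h): (h) operates against (g): assessed value is $305,000, meeting the $277,000 threshold. (i) operates (a current General Declaration is held), but yields to (j): (j) operates against (i): the coverage ratio is 19%, meeting the 18% threshold. (k) would limit (j) — a current Class G Registration is held — but (l) sets (k) aside: (l) is triggered — a current General Exemption Letter is held. (m), which would lift (l), is inapplicable — the Provisional Declaration is not current. (b) remains available.
Exception (c): the qualifying period is 205 days, below the 235 days limit; there is no written lease — every condition holds. But: (o) operates against (c): aggregate throughput is 6,100 units, below the 6,700 units limit. (p), which would lift (o), is not triggered — the space is used for personal purposes only. So (c) is unavailable.
Exception (d) does not apply: the basement flat is not part of the primary residence.
Exception (e) does not apply: the tenant is unrelated to the owner.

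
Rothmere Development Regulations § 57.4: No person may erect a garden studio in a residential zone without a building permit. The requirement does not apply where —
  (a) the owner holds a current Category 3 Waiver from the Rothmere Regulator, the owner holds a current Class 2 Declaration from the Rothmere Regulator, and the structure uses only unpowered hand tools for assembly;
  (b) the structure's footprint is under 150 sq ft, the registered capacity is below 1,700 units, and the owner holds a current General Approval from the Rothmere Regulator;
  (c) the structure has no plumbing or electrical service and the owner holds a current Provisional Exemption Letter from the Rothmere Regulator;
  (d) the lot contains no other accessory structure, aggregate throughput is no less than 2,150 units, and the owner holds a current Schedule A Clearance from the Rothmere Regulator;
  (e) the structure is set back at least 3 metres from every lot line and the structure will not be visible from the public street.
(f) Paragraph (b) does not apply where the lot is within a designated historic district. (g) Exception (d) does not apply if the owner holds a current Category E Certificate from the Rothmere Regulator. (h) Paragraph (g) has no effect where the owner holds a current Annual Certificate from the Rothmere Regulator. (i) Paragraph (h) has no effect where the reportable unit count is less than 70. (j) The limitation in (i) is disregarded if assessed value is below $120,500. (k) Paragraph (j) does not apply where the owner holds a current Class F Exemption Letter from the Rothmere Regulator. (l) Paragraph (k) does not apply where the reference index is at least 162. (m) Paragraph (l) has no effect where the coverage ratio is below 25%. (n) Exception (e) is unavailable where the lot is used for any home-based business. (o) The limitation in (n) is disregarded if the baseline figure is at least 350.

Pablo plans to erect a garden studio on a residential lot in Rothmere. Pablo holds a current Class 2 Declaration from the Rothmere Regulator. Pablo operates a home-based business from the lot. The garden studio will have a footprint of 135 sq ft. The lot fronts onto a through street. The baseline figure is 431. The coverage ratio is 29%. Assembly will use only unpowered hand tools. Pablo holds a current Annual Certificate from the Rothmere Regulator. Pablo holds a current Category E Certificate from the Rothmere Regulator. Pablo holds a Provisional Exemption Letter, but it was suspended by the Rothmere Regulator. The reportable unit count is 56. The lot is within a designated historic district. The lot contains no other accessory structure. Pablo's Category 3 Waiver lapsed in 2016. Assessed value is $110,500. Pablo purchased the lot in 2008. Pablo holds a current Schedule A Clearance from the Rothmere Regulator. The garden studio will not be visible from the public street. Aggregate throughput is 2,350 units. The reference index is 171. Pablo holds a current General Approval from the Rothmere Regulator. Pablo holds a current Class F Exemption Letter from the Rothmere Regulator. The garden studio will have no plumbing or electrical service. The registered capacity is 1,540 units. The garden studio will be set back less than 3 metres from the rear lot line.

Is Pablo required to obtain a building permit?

Exception (a) requires that the owner holds a current Category 3 Waiver from the Rothmere Regulator; but there is no Category 3 Waiver in force, so (a) is unavailable.
Exception (b) is satisfied on its face — the structure's footprint is 135 sq ft, under the 150 sq ft limit; the registered capacity is 1,540 units, below the 1,700 units limit; a current General Approval is held. Turning to paragraph (f): (f) operates against (b): the lot is in a historic district. So (b) is unavailable.
Exception (c) does not apply: no current Provisional Exemption Letter is held.
Exception (d): the lot has no other accessory structure; aggregate throughput is 2,350 units, meeting the 2,150 units threshold; a current Schedule A Clearance is held — every condition holds. As to paragraphs (g)–(m): (g) applies (a current Category E Certificate is held), but is displaced by (h): (h) operates against (g): a current Annual Certificate is held. (i) is engaged (the reportable unit count is 56, less than the 70 limit), but is itself disapplied by (j): (j) is triggered — assessed value is $110,500, below the $120,500 limit. (k) would limit (j) — a current Class F Exemption Letter is held — but (l) sets (k) aside: (l) is engaged — the reference index is 171, meeting the 162 threshold. (m) is inapplicable (the coverage ratio is 29%, not below 25%), so (l) stands. Exception (d) stands.
Exception (e) requires that the structure is set back at least 3 metres from every lot line; but the rear setback is under 3 m, so (e) is unavailable.

No — exception (d) applies; Pablo does not need a building permit.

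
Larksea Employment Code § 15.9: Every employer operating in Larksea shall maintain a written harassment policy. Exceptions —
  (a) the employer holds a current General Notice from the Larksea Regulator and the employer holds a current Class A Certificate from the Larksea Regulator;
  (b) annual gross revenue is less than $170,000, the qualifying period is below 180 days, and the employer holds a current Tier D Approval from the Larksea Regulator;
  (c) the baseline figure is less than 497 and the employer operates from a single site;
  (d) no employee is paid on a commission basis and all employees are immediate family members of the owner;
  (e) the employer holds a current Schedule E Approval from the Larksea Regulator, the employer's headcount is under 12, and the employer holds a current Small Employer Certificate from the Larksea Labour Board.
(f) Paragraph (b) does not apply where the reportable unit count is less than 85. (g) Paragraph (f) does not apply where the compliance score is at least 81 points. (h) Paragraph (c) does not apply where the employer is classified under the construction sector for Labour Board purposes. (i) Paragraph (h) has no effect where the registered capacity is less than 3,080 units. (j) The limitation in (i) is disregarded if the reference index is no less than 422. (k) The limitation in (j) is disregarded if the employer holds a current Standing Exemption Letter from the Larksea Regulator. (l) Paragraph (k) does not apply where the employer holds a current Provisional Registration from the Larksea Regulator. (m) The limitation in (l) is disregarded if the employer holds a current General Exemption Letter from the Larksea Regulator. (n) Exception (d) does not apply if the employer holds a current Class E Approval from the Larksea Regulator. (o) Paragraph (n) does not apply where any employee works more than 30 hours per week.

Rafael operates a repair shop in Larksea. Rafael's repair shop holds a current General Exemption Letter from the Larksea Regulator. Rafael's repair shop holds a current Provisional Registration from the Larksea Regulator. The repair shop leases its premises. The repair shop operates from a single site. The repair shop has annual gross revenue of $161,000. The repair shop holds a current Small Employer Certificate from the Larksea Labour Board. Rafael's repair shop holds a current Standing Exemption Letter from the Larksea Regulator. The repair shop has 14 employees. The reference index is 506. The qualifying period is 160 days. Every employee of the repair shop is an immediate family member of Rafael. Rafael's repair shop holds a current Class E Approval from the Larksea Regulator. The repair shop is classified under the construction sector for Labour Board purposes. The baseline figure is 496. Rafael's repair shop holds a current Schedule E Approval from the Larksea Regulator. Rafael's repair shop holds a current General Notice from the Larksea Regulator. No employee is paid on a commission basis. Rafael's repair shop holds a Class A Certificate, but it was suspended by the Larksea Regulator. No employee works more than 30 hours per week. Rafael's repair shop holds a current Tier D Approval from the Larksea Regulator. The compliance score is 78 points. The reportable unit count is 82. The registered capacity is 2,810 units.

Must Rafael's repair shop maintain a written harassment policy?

No — exception (c) applies; Rafael's repair shop is not required to maintain a written harassment policy.

Exception (a) does not apply: there is no Class A Certificate in force.
Exception (b) is satisfied on its face — annual gross revenue is $161,000, less than the $170,000 limit; the qualifying period is 160 days, below the 180 days limit; a current Tier D Approval is held. However, paragraphs (f)–(g) must be considered: (f) operates against (b): the reportable unit count is 82, less than the 85 limit. (g) is inapplicable (the compliance score is 78 points, short of 81 points), so (f) stands. So (b) is unavailable.
All of (c)'s requirements are met (the baseline figure is 496, less than the 497 limit; the employer operates from a single site). Under paragraphs (h)–(m): (h) is triggered (the repair shop is classified under the construction sector), but is overridden by (i): (i) is triggered — the registered capacity is 2,810 units, less than the 3,080 units limit. (j) is engaged (the reference index is 506, meeting the 422 threshold), but is overridden by (k): (k) applies — a current Standing Exemption Letter is held. (l) would limit (k) — a current Provisional Registration is held — but (m) sets (l) aside: (m) operates against (l): a current General Exemption Letter is held. So (c) applies.
Exception (d)'s conditions are all satisfied: no employee is paid on commission; every employee is an immediate family member. But applying paragraphs (n)–(o): (n) is engaged — a current Class E Approval is held. (o) does not operate here (no employee exceeds 30 hours/week), so (n) stands. So (d) is unavailable.
Exception (e) does not apply: the employer's headcount is 14, not under 12.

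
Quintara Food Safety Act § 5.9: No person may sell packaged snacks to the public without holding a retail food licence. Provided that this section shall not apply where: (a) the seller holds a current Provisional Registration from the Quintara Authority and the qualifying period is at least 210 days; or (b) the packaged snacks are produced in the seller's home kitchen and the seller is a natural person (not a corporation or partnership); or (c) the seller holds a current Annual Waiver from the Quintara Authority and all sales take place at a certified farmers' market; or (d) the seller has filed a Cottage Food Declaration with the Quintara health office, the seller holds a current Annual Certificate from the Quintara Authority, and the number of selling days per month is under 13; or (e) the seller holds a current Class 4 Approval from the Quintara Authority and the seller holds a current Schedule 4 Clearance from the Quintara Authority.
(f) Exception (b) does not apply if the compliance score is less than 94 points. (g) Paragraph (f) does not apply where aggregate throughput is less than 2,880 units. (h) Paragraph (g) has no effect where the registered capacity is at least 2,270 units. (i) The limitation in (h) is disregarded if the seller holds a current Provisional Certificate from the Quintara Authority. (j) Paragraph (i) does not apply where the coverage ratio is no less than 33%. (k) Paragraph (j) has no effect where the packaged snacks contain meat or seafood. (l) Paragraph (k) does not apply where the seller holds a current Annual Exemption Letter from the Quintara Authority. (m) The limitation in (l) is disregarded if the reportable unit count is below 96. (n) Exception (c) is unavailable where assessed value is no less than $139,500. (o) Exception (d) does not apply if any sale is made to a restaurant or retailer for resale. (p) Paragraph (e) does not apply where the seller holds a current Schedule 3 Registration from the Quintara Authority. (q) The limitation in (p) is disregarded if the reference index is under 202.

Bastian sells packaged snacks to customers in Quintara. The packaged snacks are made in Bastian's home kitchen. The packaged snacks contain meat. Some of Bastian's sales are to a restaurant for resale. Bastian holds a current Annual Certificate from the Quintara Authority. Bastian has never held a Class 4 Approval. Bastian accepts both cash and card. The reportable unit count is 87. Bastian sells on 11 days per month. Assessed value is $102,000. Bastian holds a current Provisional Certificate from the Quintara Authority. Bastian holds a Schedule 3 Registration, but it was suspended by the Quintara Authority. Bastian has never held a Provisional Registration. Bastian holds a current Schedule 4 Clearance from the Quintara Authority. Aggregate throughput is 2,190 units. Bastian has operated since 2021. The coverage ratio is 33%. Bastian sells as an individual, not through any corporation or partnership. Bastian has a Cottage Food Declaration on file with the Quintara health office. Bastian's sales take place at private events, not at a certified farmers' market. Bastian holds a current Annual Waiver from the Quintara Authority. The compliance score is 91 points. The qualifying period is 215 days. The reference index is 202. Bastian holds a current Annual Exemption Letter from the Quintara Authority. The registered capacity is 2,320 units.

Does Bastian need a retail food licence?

Exception (a) does not apply: no current Provisional Registration is held.
Exception (b): the packaged snacks are home-kitchen produced; the seller is a natural person — every condition holds. Applying paragraphs (f)–(m): (f) would limit (b) — the compliance score is 91 points, less than the 94 points limit — but (g) sets (f) aside: (g) operates against (f): aggregate throughput is 2,190 units, less than the 2,880 units limit. (h) would limit (g) — the registered capacity is 2,320 units, meeting the 2,270 units threshold — but (i) sets (h) aside: (i) is triggered — a current Provisional Certificate is held. (j) applies (the coverage ratio is 33%, meeting the 33% threshold), but is overridden by (k): (k) is engaged — the packaged snacks contain meat. (l) would limit (k) — a current Annual Exemption Letter is held — but (m) sets (l) aside: (m) operates — the reportable unit count is 87, below the 96 limit. Exception (b) stands.
Exception (c) does not apply: sales are at private events, not a certified farmers' market.
Exception (d)'s conditions are all satisfied: a Cottage Food Declaration is on file; a current Annual Certificate is held; the number of selling days per month is 11, under the 13 limit. But applying paragraph (o): (o) operates against (d): some sales are to a restaurant for resale. Exception (d) does not apply.
Exception (e) does not apply: no current Class 4 Approval is held.

No — exception (b) applies; Bastian is not required to hold a retail food licence.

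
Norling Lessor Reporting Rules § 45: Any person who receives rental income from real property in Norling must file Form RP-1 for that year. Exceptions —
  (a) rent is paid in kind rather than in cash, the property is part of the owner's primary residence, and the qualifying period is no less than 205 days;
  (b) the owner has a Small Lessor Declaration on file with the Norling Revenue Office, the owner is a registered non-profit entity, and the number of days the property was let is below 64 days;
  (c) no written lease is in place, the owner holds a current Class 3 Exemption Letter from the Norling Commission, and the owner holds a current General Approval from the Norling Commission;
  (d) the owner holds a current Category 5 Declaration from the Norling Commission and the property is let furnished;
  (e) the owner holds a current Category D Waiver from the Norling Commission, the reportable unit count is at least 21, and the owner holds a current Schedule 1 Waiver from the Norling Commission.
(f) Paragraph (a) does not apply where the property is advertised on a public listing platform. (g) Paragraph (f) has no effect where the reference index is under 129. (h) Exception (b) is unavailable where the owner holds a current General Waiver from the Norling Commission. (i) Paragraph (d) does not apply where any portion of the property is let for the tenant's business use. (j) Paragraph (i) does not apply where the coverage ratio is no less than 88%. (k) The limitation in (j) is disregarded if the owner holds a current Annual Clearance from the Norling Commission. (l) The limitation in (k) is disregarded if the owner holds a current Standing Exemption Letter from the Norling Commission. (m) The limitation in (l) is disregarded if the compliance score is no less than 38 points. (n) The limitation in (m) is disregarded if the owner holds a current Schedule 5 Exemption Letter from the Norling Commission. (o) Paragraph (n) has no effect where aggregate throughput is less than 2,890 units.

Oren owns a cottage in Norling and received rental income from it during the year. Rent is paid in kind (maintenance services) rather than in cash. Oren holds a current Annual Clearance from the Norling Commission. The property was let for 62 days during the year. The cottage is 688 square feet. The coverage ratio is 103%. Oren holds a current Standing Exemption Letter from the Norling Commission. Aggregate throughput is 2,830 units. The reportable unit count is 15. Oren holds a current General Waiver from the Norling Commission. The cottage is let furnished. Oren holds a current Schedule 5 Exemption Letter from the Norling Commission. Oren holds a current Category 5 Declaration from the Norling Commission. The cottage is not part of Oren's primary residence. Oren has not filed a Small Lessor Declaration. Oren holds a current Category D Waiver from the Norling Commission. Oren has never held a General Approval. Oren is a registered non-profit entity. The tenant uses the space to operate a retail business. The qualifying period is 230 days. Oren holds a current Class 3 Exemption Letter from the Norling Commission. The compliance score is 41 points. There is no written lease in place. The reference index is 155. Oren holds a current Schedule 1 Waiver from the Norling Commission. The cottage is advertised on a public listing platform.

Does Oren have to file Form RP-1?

Yes — Oren must file Form RP-1.

Exception (a) does not apply: the cottage is not part of the primary residence.
Exception (b) requires that the owner has a Small Lessor Declaration on file with the Norling Revenue Office; but no Small Lessor Declaration is on file, so (b) is unavailable.
Exception (c) requires that the owner holds a current General Approval from the Norling Commission; but the General Approval is not current, so (c) is unavailable.
Exception (d) is satisfied on its face — a current Category 5 Declaration is held; the property is let furnished. Turning to paragraphs (i)–(o): (i) operates against (d): the space is let for business use. (j) applies (the coverage ratio is 103%, meeting the 88% threshold), but is overridden by (k): (k) operates — a current Annual Clearance is held. (l) would limit (k) — a current Standing Exemption Letter is held — but (m) sets (l) aside: (m) operates against (l): the compliance score is 41 points, meeting the 38 points threshold. (n) is triggered (a current Schedule 5 Exemption Letter is held), but is set aside by (o): (o) is triggered — aggregate throughput is 2,830 units, less than the 2,890 units limit. (d) is therefore removed.
Exception (e) requires that the reportable unit count is at least 21; but the reportable unit count is 15, short of 21, so (e) is unavailable.
None of the exceptions is available; § 45 applies in full.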